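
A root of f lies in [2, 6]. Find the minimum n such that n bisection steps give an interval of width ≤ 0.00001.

19

Width after n steps is 4/2^n. Need 2^n ≥ 4/0.00001 = 400000.
2^18 = 262144 < 400000 ≤ 2^19 = 524288, so n = 19.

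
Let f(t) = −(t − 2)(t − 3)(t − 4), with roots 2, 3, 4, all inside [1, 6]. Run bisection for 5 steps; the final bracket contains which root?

4

f(3.5) = 0.375 > 0, so the root lies in [3.5, 6]
f(4.75) = -3.609375 < 0, so the root lies in [3.5, 4.75]
f(4.125) = -0.298828 < 0, so the root lies in [3.5, 4.125]
f(3.8125) = 0.2761 > 0, so the root lies in [3.8125, 4.125]
f(3.96875) = 0.0596 > 0, so the root lies in [3.96875, 4.125]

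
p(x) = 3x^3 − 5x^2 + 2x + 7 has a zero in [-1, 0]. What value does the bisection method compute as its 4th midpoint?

-0.8125

midpoint -0.5: p = 4.375 > 0 → [-1, -0.5]
midpoint -0.75: p = 1.421875 > 0 → [-1, -0.75]
midpoint -0.875: p = -0.587891 < 0 → [-0.875, -0.75]
midpoint -0.8125: p = 0.4651 > 0 → [-0.875, -0.8125]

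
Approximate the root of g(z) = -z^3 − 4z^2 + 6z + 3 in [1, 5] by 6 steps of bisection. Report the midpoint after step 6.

1.4375

z = 3 gives g = -42, negative; keep [1, 3]
z = 2 gives g = -9, negative; keep [1, 2]
z = 1.5 gives g = -0.375, negative; keep [1, 1.5]
z = 1.25 gives g = 2.2969, positive; keep [1.25, 1.5]
z = 1.375 gives g = 1.0879, positive; keep [1.375, 1.5]
z = 1.4375 gives g = 0.3889, positive; keep [1.4375, 1.5]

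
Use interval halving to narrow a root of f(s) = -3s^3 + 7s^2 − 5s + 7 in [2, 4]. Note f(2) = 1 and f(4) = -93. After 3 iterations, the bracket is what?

[2, 2.25]

f(3) = -26 < 0, so the root lies in [2, 3]
f(2.5) = -8.625 < 0, so the root lies in [2, 2.5]
f(2.25) = -2.984375 < 0, so the root lies in [2, 2.25]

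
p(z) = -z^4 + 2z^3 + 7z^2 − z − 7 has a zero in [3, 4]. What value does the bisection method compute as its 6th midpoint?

midpoint 3.5: p = 10.9375 > 0 → [3.5, 4]
midpoint 3.75: p = -4.597656 < 0 → [3.5, 3.75]
midpoint 3.625: p = 3.952881 > 0 → [3.625, 3.75]
midpoint 3.6875: p = -0.1174 < 0 → [3.625, 3.6875]
midpoint 3.65625: p = 1.9678 > 0 → [3.65625, 3.6875]
midpoint 3.671875: p = 0.9378 > 0 → [3.671875, 3.6875]

3.671875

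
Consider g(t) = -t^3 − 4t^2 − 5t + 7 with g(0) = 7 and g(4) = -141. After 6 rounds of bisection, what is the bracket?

midpoint 2: g = -27 < 0 → [0, 2]
midpoint 1: g = -3 < 0 → [0, 1]
midpoint 0.5: g = 3.375 > 0 → [0.5, 1]
midpoint 0.75: g = 0.5781 > 0 → [0.75, 1]
midpoint 0.875: g = -1.1074 < 0 → [0.75, 0.875]
midpoint 0.8125: g = -0.2395 < 0 → [0.75, 0.8125]

[0.75, 0.8125]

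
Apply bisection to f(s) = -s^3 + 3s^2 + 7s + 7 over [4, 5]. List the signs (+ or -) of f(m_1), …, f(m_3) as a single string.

++-

m = 4.5, f(m) = 8.125 (+); new bracket [4.5, 5]
m = 4.75, f(m) = 0.765625 (+); new bracket [4.75, 5]
m = 4.875, f(m) = -3.435547 (−); new bracket [4.75, 4.875]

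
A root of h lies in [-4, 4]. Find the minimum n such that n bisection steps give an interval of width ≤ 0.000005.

21

Width after n steps is 8/2^n. Need 2^n ≥ 8/0.000005 = 1600000.
2^20 = 1048576 < 1600000 ≤ 2^21 = 2097152, so n = 21.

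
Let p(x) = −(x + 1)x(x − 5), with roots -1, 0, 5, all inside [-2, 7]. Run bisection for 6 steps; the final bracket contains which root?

5

x = 2.5 gives p = 21.875, positive; keep [2.5, 7]
x = 4.75 gives p = 6.828125, positive; keep [4.75, 7]
x = 5.875 gives p = -35.341797, negative; keep [4.75, 5.875]
x = 5.3125 gives p = -10.4797, negative; keep [4.75, 5.3125]
x = 5.03125 gives p = -0.9483, negative; keep [4.75, 5.03125]
x = 4.890625 gives p = 3.151, positive; keep [4.890625, 5.03125]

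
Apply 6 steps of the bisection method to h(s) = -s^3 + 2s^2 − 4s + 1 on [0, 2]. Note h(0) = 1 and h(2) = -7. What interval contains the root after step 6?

[0.28125, 0.3125]

h(1) = -2 < 0, so the root lies in [0, 1]
h(0.5) = -0.625 < 0, so the root lies in [0, 0.5]
h(0.25) = 0.109375 > 0, so the root lies in [0.25, 0.5]
h(0.375) = -0.2715 < 0, so the root lies in [0.25, 0.375]
h(0.3125) = -0.0852 < 0, so the root lies in [0.25, 0.3125]
h(0.28125) = 0.011 > 0, so the root lies in [0.28125, 0.3125]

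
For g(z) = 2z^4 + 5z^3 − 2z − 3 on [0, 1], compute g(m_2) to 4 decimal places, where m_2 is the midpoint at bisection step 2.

g(0.5) = -3.25 < 0, so the root lies in [0.5, 1]
g(0.75) = -1.757812 < 0, so the root lies in [0.75, 1]

-1.7578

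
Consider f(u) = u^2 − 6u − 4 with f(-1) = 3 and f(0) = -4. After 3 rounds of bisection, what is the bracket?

[-0.625, -0.5]

midpoint -0.5: f = -0.75 < 0 → [-1, -0.5]
midpoint -0.75: f = 1.0625 > 0 → [-0.75, -0.5]
midpoint -0.625: f = 0.140625 > 0 → [-0.625, -0.5]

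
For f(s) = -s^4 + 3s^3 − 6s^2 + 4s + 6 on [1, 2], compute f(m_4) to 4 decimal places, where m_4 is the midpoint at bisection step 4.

0.6098

midpoint 1.5: f = 3.5625 > 0 → [1.5, 2]
midpoint 1.75: f = 1.324219 > 0 → [1.75, 2]
midpoint 1.875: f = -0.177979 < 0 → [1.75, 1.875]
midpoint 1.8125: f = 0.6098 > 0 → [1.8125, 1.875]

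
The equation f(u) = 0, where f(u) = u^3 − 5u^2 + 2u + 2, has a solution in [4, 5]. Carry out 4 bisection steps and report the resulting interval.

[4.4375, 4.5]

f(4.5) = 0.875 > 0, so the root lies in [4, 4.5]
f(4.25) = -3.046875 < 0, so the root lies in [4.25, 4.5]
f(4.375) = -1.212891 < 0, so the root lies in [4.375, 4.5]
f(4.4375) = -0.2014 < 0, so the root lies in [4.4375, 4.5]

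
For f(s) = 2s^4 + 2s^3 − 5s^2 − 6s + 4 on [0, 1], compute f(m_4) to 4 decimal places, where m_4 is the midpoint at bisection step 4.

-0.4008

f(0.5) = 0.125 > 0, so the root lies in [0.5, 1]
f(0.75) = -1.835938 < 0, so the root lies in [0.5, 0.75]
f(0.625) = -0.909668 < 0, so the root lies in [0.5, 0.625]
f(0.5625) = -0.4008 < 0, so the root lies in [0.5, 0.5625]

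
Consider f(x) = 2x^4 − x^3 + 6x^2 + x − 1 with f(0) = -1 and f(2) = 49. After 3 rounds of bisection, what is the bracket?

x = 1 gives f = 7, positive; keep [0, 1]
x = 0.5 gives f = 1, positive; keep [0, 0.5]
x = 0.25 gives f = -0.382812, negative; keep [0.25, 0.5]

[0.25, 0.5]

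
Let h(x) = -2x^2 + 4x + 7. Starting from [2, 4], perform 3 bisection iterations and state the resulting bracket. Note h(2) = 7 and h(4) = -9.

[3, 3.25]

h(3) = 1 > 0, so the root lies in [3, 4]
h(3.5) = -3.5 < 0, so the root lies in [3, 3.5]
h(3.25) = -1.125 < 0, so the root lies in [3, 3.25]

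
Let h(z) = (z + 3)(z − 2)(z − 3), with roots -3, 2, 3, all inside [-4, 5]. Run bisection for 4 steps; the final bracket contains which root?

-3

midpoint 0.5: h = 13.125 > 0 → [-4, 0.5]
midpoint -1.75: h = 22.265625 > 0 → [-4, -1.75]
midpoint -2.875: h = 3.580078 > 0 → [-4, -2.875]
midpoint -3.4375: h = -15.3142 < 0 → [-3.4375, -2.875]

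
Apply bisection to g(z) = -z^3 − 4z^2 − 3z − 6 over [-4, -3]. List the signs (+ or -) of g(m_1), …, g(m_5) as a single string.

midpoint -3.5: g = -1.625 < 0 → [-4, -3.5]
midpoint -3.75: g = 1.734375 > 0 → [-3.75, -3.5]
midpoint -3.625: g = -0.052734 < 0 → [-3.75, -3.625]
midpoint -3.6875: g = 0.8132 > 0 → [-3.6875, -3.625]
midpoint -3.65625: g = 0.3734 > 0 → [-3.65625, -3.625]

-+-++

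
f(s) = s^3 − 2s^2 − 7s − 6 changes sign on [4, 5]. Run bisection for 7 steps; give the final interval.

[4.0703125, 4.078125]

midpoint 4.5: f = 13.125 > 0 → [4, 4.5]
midpoint 4.25: f = 4.890625 > 0 → [4, 4.25]
midpoint 4.125: f = 1.283203 > 0 → [4, 4.125]
midpoint 4.0625: f = -0.3982 < 0 → [4.0625, 4.125]
midpoint 4.09375: f = 0.4325 > 0 → [4.0625, 4.09375]
midpoint 4.078125: f = 0.0146 > 0 → [4.0625, 4.078125]
midpoint 4.0703125: f = -0.1924 < 0 → [4.0703125, 4.078125]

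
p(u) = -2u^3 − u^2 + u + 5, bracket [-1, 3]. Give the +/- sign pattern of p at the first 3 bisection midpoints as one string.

midpoint 1: p = 3 > 0 → [1, 3]
midpoint 2: p = -13 < 0 → [1, 2]
midpoint 1.5: p = -2.5 < 0 → [1, 1.5]

+--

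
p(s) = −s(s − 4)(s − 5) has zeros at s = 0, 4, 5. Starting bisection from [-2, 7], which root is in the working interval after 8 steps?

s = 2.5 gives p = -9.375, negative; keep [-2, 2.5]
s = 0.25 gives p = -4.453125, negative; keep [-2, 0.25]
s = -0.875 gives p = 25.060547, positive; keep [-0.875, 0.25]
s = -0.3125 gives p = 7.1594, positive; keep [-0.3125, 0.25]
s = -0.03125 gives p = 0.6338, positive; keep [-0.03125, 0.25]
s = 0.109375 gives p = -2.0811, negative; keep [-0.03125, 0.109375]
s = 0.0390625 gives p = -0.7676, negative; keep [-0.03125, 0.0390625]
s = 0.00390625 gives p = -0.078, negative; keep [-0.03125, 0.00390625]

0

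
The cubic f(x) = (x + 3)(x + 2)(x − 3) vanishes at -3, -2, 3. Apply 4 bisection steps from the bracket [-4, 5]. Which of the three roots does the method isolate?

3

f(0.5) = -21.875 < 0, so the root lies in [0.5, 5]
f(2.75) = -6.828125 < 0, so the root lies in [2.75, 5]
f(3.875) = 35.341797 > 0, so the root lies in [2.75, 3.875]
f(3.3125) = 10.4797 > 0, so the root lies in [2.75, 3.3125]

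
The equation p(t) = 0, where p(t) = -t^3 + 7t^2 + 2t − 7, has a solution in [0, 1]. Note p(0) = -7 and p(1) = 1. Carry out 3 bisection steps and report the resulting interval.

m = 0.5, p(m) = -4.375 (−); new bracket [0.5, 1]
m = 0.75, p(m) = -1.984375 (−); new bracket [0.75, 1]
m = 0.875, p(m) = -0.560547 (−); new bracket [0.875, 1]

[0.875, 1]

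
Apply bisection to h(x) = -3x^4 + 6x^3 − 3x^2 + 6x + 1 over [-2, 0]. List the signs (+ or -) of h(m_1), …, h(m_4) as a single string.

x = -1 gives h = -17, negative; keep [-1, 0]
x = -0.5 gives h = -3.6875, negative; keep [-0.5, 0]
x = -0.25 gives h = -0.792969, negative; keep [-0.25, 0]
x = -0.125 gives h = 0.1907, positive; keep [-0.25, -0.125]

---+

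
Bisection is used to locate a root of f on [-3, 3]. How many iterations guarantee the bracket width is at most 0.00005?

Width after n steps is 6/2^n. Need 2^n ≥ 6/0.00005 = 120000.
2^16 = 65536 < 120000 ≤ 2^17 = 131072, so n = 17.

17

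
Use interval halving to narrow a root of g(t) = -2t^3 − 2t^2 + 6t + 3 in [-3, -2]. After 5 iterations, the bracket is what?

[-2.09375, -2.0625]

t = -2.5 gives g = 6.75, positive; keep [-2.5, -2]
t = -2.25 gives g = 2.15625, positive; keep [-2.25, -2]
t = -2.125 gives g = 0.410156, positive; keep [-2.125, -2]
t = -2.0625 gives g = -0.3354, negative; keep [-2.125, -2.0625]
t = -2.09375 gives g = 0.027, positive; keep [-2.09375, -2.0625]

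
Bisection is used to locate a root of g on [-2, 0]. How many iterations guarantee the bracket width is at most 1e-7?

25

Width after n steps is 2/2^n. Need 2^n ≥ 2/1e-7 = 20000000.
2^24 = 16777216 < 20000000 ≤ 2^25 = 33554432, so n = 25.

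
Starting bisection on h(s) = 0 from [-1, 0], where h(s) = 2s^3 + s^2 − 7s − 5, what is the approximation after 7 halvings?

-0.7578125

m = -0.5, h(m) = -1.5 (−); new bracket [-1, -0.5]
m = -0.75, h(m) = -0.03125 (−); new bracket [-1, -0.75]
m = -0.875, h(m) = 0.550781 (+); new bracket [-0.875, -0.75]
m = -0.8125, h(m) = 0.2749 (+); new bracket [-0.8125, -0.75]
m = -0.78125, h(m) = 0.1254 (+); new bracket [-0.78125, -0.75]
m = -0.765625, h(m) = 0.048 (+); new bracket [-0.765625, -0.75]
m = -0.7578125, h(m) = 0.0086 (+); new bracket [-0.7578125, -0.75]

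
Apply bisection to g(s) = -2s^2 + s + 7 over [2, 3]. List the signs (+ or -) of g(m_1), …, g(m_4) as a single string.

g(2.5) = -3 < 0, so the root lies in [2, 2.5]
g(2.25) = -0.875 < 0, so the root lies in [2, 2.25]
g(2.125) = 0.09375 > 0, so the root lies in [2.125, 2.25]
g(2.1875) = -0.3828 < 0, so the root lies in [2.125, 2.1875]

--+-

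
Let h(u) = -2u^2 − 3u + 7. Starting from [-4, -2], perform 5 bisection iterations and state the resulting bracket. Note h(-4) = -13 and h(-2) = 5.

m = -3, h(m) = -2 (−); new bracket [-3, -2]
m = -2.5, h(m) = 2 (+); new bracket [-3, -2.5]
m = -2.75, h(m) = 0.125 (+); new bracket [-3, -2.75]
m = -2.875, h(m) = -0.9062 (−); new bracket [-2.875, -2.75]
m = -2.8125, h(m) = -0.3828 (−); new bracket [-2.8125, -2.75]

[-2.8125, -2.75]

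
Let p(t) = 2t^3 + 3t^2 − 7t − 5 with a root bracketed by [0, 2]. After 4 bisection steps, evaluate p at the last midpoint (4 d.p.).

m = 1, p(m) = -7 (−); new bracket [1, 2]
m = 1.5, p(m) = -2 (−); new bracket [1.5, 2]
m = 1.75, p(m) = 2.65625 (+); new bracket [1.5, 1.75]
m = 1.625, p(m) = 0.1289 (+); new bracket [1.5, 1.625]

0.1289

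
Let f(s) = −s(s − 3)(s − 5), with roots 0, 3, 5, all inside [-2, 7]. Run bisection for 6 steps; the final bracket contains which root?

m = 2.5, f(m) = -3.125 (−); new bracket [-2, 2.5]
m = 0.25, f(m) = -3.265625 (−); new bracket [-2, 0.25]
m = -0.875, f(m) = 19.919922 (+); new bracket [-0.875, 0.25]
m = -0.3125, f(m) = 5.4993 (+); new bracket [-0.3125, 0.25]
m = -0.03125, f(m) = 0.4766 (+); new bracket [-0.03125, 0.25]
m = 0.109375, f(m) = -1.5462 (−); new bracket [-0.03125, 0.109375]

0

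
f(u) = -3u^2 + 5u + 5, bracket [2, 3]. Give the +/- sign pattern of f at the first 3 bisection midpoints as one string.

midpoint 2.5: f = -1.25 < 0 → [2, 2.5]
midpoint 2.25: f = 1.0625 > 0 → [2.25, 2.5]
midpoint 2.375: f = -0.046875 < 0 → [2.25, 2.375]

-+-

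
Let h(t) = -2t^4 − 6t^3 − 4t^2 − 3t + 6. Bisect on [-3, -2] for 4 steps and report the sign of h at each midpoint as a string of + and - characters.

t = -2.5 gives h = 4.125, positive; keep [-3, -2.5]
t = -2.75 gives h = -5.601562, negative; keep [-2.75, -2.5]
t = -2.625 gives h = -0.121582, negative; keep [-2.625, -2.5]
t = -2.5625 gives h = 2.145, positive; keep [-2.625, -2.5625]

+--+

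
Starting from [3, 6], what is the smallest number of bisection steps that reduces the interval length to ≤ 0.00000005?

Width after n steps is 3/2^n. Need 2^n ≥ 3/0.00000005 = 60000000.
2^25 = 33554432 < 60000000 ≤ 2^26 = 67108864, so n = 26.

26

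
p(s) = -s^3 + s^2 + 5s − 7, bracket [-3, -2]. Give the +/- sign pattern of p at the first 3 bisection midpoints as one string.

p(-2.5) = 2.375 > 0, so the root lies in [-2.5, -2]
p(-2.25) = -1.796875 < 0, so the root lies in [-2.5, -2.25]
p(-2.375) = 0.162109 > 0, so the root lies in [-2.375, -2.25]

+-+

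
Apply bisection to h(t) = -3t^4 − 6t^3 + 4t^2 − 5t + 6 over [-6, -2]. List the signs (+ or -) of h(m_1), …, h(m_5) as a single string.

--++-

midpoint -4: h = -294 < 0 → [-4, -2]
midpoint -3: h = -24 < 0 → [-3, -2]
midpoint -2.5: h = 20.0625 > 0 → [-3, -2.5]
midpoint -2.75: h = 3.207 > 0 → [-3, -2.75]
midpoint -2.875: h = -8.9421 < 0 → [-2.875, -2.75]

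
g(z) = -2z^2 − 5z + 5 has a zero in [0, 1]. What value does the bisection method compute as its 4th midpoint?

0.8125

z = 0.5 gives g = 2, positive; keep [0.5, 1]
z = 0.75 gives g = 0.125, positive; keep [0.75, 1]
z = 0.875 gives g = -0.90625, negative; keep [0.75, 0.875]
z = 0.8125 gives g = -0.3828, negative; keep [0.75, 0.8125]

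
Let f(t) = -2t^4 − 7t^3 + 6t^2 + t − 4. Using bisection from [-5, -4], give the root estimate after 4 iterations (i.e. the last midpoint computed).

m = -4.5, f(m) = -69.25 (−); new bracket [-4.5, -4]
m = -4.25, f(m) = -15.023438 (−); new bracket [-4.25, -4]
m = -4.125, f(m) = 6.231934 (+); new bracket [-4.25, -4.125]
m = -4.1875, f(m) = -3.9407 (−); new bracket [-4.1875, -4.125]

-4.1875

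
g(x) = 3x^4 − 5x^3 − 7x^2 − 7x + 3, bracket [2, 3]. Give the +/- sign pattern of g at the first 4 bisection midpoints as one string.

--++

g(2.5) = -19.1875 < 0, so the root lies in [2.5, 3]
g(2.75) = -1.597656 < 0, so the root lies in [2.75, 3]
g(2.875) = 11.158936 > 0, so the root lies in [2.75, 2.875]
g(2.8125) = 4.4165 > 0, so the root lies in [2.75, 2.8125]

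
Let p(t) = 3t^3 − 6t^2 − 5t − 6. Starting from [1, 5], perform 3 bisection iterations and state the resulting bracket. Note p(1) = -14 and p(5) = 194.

p(3) = 6 > 0, so the root lies in [1, 3]
p(2) = -16 < 0, so the root lies in [2, 3]
p(2.5) = -9.125 < 0, so the root lies in [2.5, 3]

[2.5, 3]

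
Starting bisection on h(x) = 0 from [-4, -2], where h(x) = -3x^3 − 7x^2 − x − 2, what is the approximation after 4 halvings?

h(-3) = 19 > 0, so the root lies in [-3, -2]
h(-2.5) = 3.625 > 0, so the root lies in [-2.5, -2]
h(-2.25) = -1.015625 < 0, so the root lies in [-2.5, -2.25]
h(-2.375) = 1.0801 > 0, so the root lies in [-2.375, -2.25]

-2.375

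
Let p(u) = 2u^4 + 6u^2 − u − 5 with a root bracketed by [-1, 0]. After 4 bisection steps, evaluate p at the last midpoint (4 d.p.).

midpoint -0.5: p = -2.875 < 0 → [-1, -0.5]
midpoint -0.75: p = -0.242188 < 0 → [-1, -0.75]
midpoint -0.875: p = 1.641113 > 0 → [-0.875, -0.75]
midpoint -0.8125: p = 0.6451 > 0 → [-0.8125, -0.75]

0.6451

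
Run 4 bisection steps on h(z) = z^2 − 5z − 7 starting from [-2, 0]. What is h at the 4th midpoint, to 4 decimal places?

-0.1094

m = -1, h(m) = -1 (−); new bracket [-2, -1]
m = -1.5, h(m) = 2.75 (+); new bracket [-1.5, -1]
m = -1.25, h(m) = 0.8125 (+); new bracket [-1.25, -1]
m = -1.125, h(m) = -0.1094 (−); new bracket [-1.25, -1.125]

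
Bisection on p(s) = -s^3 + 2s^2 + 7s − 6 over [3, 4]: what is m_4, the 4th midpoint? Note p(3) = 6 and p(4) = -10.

p(3.5) = 0.125 > 0, so the root lies in [3.5, 4]
p(3.75) = -4.359375 < 0, so the root lies in [3.5, 3.75]
p(3.625) = -1.978516 < 0, so the root lies in [3.5, 3.625]
p(3.5625) = -0.8928 < 0, so the root lies in [3.5, 3.5625]

3.5625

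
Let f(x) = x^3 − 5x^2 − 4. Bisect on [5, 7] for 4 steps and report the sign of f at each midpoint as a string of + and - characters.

x = 6 gives f = 32, positive; keep [5, 6]
x = 5.5 gives f = 11.125, positive; keep [5, 5.5]
x = 5.25 gives f = 2.890625, positive; keep [5, 5.25]
x = 5.125 gives f = -0.7168, negative; keep [5.125, 5.25]

+++-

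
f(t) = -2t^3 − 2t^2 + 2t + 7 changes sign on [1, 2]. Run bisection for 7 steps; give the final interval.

[1.421875, 1.4296875]

midpoint 1.5: f = -1.25 < 0 → [1, 1.5]
midpoint 1.25: f = 2.46875 > 0 → [1.25, 1.5]
midpoint 1.375: f = 0.769531 > 0 → [1.375, 1.5]
midpoint 1.4375: f = -0.1987 < 0 → [1.375, 1.4375]
midpoint 1.40625: f = 0.2956 > 0 → [1.40625, 1.4375]
midpoint 1.421875: f = 0.051 > 0 → [1.421875, 1.4375]
midpoint 1.4296875: f = -0.0732 < 0 → [1.421875, 1.4296875]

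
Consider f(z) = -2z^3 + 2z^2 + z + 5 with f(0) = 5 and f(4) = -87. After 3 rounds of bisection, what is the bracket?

midpoint 2: f = -1 < 0 → [0, 2]
midpoint 1: f = 6 > 0 → [1, 2]
midpoint 1.5: f = 4.25 > 0 → [1.5, 2]

[1.5, 2]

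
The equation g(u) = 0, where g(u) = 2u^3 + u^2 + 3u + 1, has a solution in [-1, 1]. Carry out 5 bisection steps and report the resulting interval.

g(0) = 1 > 0, so the root lies in [-1, 0]
g(-0.5) = -0.5 < 0, so the root lies in [-0.5, 0]
g(-0.25) = 0.28125 > 0, so the root lies in [-0.5, -0.25]
g(-0.375) = -0.0898 < 0, so the root lies in [-0.375, -0.25]
g(-0.3125) = 0.0991 > 0, so the root lies in [-0.375, -0.3125]

[-0.375, -0.3125]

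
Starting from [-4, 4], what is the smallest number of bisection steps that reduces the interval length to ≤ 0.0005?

14

Width after n steps is 8/2^n. Need 2^n ≥ 8/0.0005 = 16000.
2^13 = 8192 < 16000 ≤ 2^14 = 16384, so n = 14.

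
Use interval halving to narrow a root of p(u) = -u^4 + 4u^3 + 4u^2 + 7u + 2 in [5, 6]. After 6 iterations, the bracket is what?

[5.0625, 5.078125]

p(5.5) = -88.0625 < 0, so the root lies in [5, 5.5]
p(5.25) = -31.878906 < 0, so the root lies in [5, 5.25]
p(5.125) = -8.500244 < 0, so the root lies in [5, 5.125]
p(5.0625) = 2.0976 > 0, so the root lies in [5.0625, 5.125]
p(5.09375) = -3.1129 < 0, so the root lies in [5.0625, 5.09375]
p(5.078125) = -0.4857 < 0, so the root lies in [5.0625, 5.078125]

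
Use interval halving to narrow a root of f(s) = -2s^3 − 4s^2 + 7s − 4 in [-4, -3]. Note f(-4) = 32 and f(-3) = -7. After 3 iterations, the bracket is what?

[-3.375, -3.25]

m = -3.5, f(m) = 8.25 (+); new bracket [-3.5, -3]
m = -3.25, f(m) = -0.34375 (−); new bracket [-3.5, -3.25]
m = -3.375, f(m) = 3.699219 (+); new bracket [-3.375, -3.25]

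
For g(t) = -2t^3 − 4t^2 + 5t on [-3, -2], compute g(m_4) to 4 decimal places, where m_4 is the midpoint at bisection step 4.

m = -2.5, g(m) = -6.25 (−); new bracket [-3, -2.5]
m = -2.75, g(m) = -2.40625 (−); new bracket [-3, -2.75]
m = -2.875, g(m) = 0.089844 (+); new bracket [-2.875, -2.75]
m = -2.8125, g(m) = -1.2085 (−); new bracket [-2.875, -2.8125]

-1.2085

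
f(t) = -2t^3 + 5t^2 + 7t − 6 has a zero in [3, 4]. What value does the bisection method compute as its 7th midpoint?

3.2890625

m = 3.5, f(m) = -6 (−); new bracket [3, 3.5]
m = 3.25, f(m) = 0.90625 (+); new bracket [3.25, 3.5]
m = 3.375, f(m) = -2.308594 (−); new bracket [3.25, 3.375]
m = 3.3125, f(m) = -0.6431 (−); new bracket [3.25, 3.3125]
m = 3.28125, f(m) = 0.1459 (+); new bracket [3.28125, 3.3125]
m = 3.296875, f(m) = -0.245 (−); new bracket [3.28125, 3.296875]
m = 3.2890625, f(m) = -0.0486 (−); new bracket [3.28125, 3.2890625]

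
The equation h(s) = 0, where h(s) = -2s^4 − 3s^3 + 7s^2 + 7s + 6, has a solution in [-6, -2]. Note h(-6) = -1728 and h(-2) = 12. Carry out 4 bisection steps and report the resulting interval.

s = -4 gives h = -230, negative; keep [-4, -2]
s = -3 gives h = -33, negative; keep [-3, -2]
s = -2.5 gives h = 1, positive; keep [-3, -2.5]
s = -2.75 gives h = -12.3047, negative; keep [-2.75, -2.5]

[-2.75, -2.5]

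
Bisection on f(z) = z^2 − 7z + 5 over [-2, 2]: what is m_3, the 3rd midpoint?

0.5

f(0) = 5 > 0, so the root lies in [0, 2]
f(1) = -1 < 0, so the root lies in [0, 1]
f(0.5) = 1.75 > 0, so the root lies in [0.5, 1]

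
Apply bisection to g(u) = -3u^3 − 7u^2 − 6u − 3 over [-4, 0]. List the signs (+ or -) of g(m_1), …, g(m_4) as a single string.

m = -2, g(m) = 5 (+); new bracket [-2, 0]
m = -1, g(m) = -1 (−); new bracket [-2, -1]
m = -1.5, g(m) = 0.375 (+); new bracket [-1.5, -1]
m = -1.25, g(m) = -0.5781 (−); new bracket [-1.5, -1.25]

+-+-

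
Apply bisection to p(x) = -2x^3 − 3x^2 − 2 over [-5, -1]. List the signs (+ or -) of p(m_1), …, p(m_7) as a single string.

p(-3) = 25 > 0, so the root lies in [-3, -1]
p(-2) = 2 > 0, so the root lies in [-2, -1]
p(-1.5) = -2 < 0, so the root lies in [-2, -1.5]
p(-1.75) = -0.4688 < 0, so the root lies in [-2, -1.75]
p(-1.875) = 0.6367 > 0, so the root lies in [-1.875, -1.75]
p(-1.8125) = 0.0532 > 0, so the root lies in [-1.8125, -1.75]
p(-1.78125) = -0.2153 < 0, so the root lies in [-1.8125, -1.78125]

++--++-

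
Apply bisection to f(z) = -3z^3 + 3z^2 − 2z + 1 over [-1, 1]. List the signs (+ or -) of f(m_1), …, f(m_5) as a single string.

++-++

m = 0, f(m) = 1 (+); new bracket [0, 1]
m = 0.5, f(m) = 0.375 (+); new bracket [0.5, 1]
m = 0.75, f(m) = -0.078125 (−); new bracket [0.5, 0.75]
m = 0.625, f(m) = 0.1895 (+); new bracket [0.625, 0.75]
m = 0.6875, f(m) = 0.0681 (+); new bracket [0.6875, 0.75]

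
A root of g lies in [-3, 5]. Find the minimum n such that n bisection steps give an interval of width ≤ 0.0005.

14

Width after n steps is 8/2^n. Need 2^n ≥ 8/0.0005 = 16000.
2^13 = 8192 < 16000 ≤ 2^14 = 16384, so n = 14.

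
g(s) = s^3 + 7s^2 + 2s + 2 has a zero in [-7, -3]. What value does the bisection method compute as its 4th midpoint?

-6.75

m = -5, g(m) = 42 (+); new bracket [-7, -5]
m = -6, g(m) = 26 (+); new bracket [-7, -6]
m = -6.5, g(m) = 10.125 (+); new bracket [-7, -6.5]
m = -6.75, g(m) = -0.1094 (−); new bracket [-6.75, -6.5]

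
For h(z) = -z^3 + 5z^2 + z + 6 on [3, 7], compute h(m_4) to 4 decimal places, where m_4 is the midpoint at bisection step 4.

4.3594

h(5) = 11 > 0, so the root lies in [5, 7]
h(6) = -24 < 0, so the root lies in [5, 6]
h(5.5) = -3.625 < 0, so the root lies in [5, 5.5]
h(5.25) = 4.3594 > 0, so the root lies in [5.25, 5.5]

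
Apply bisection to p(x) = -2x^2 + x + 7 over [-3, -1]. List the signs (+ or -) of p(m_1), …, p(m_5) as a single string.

-+-+-

m = -2, p(m) = -3 (−); new bracket [-2, -1]
m = -1.5, p(m) = 1 (+); new bracket [-2, -1.5]
m = -1.75, p(m) = -0.875 (−); new bracket [-1.75, -1.5]
m = -1.625, p(m) = 0.0938 (+); new bracket [-1.75, -1.625]
m = -1.6875, p(m) = -0.3828 (−); new bracket [-1.6875, -1.625]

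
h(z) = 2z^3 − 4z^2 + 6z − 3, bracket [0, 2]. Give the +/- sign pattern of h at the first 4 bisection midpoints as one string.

+-+-

m = 1, h(m) = 1 (+); new bracket [0, 1]
m = 0.5, h(m) = -0.75 (−); new bracket [0.5, 1]
m = 0.75, h(m) = 0.09375 (+); new bracket [0.5, 0.75]
m = 0.625, h(m) = -0.3242 (−); new bracket [0.625, 0.75]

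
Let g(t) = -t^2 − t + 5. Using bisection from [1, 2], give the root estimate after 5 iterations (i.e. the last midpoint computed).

g(1.5) = 1.25 > 0, so the root lies in [1.5, 2]
g(1.75) = 0.1875 > 0, so the root lies in [1.75, 2]
g(1.875) = -0.390625 < 0, so the root lies in [1.75, 1.875]
g(1.8125) = -0.0977 < 0, so the root lies in [1.75, 1.8125]
g(1.78125) = 0.0459 > 0, so the root lies in [1.78125, 1.8125]

1.78125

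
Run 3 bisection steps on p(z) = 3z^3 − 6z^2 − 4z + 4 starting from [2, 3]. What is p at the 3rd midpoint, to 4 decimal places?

p(2.5) = 3.375 > 0, so the root lies in [2, 2.5]
p(2.25) = -1.203125 < 0, so the root lies in [2.25, 2.5]
p(2.375) = 0.845703 > 0, so the root lies in [2.25, 2.375]

0.8457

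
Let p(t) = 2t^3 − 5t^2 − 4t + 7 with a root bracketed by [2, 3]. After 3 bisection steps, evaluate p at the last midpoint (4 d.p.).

p(2.5) = -3 < 0, so the root lies in [2.5, 3]
p(2.75) = -0.21875 < 0, so the root lies in [2.75, 3]
p(2.875) = 1.699219 > 0, so the root lies in [2.75, 2.875]

1.6992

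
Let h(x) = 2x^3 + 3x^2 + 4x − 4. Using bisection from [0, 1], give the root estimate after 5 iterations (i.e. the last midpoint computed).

0.59375

h(0.5) = -1 < 0, so the root lies in [0.5, 1]
h(0.75) = 1.53125 > 0, so the root lies in [0.5, 0.75]
h(0.625) = 0.160156 > 0, so the root lies in [0.5, 0.625]
h(0.5625) = -0.4448 < 0, so the root lies in [0.5625, 0.625]
h(0.59375) = -0.1487 < 0, so the root lies in [0.59375, 0.625]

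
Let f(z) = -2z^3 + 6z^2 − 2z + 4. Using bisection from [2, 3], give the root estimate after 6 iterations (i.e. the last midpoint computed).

2.890625

midpoint 2.5: f = 5.25 > 0 → [2.5, 3]
midpoint 2.75: f = 2.28125 > 0 → [2.75, 3]
midpoint 2.875: f = 0.316406 > 0 → [2.875, 3]
midpoint 2.9375: f = -0.7964 < 0 → [2.875, 2.9375]
midpoint 2.90625: f = -0.2288 < 0 → [2.875, 2.90625]
midpoint 2.890625: f = 0.0466 > 0 → [2.890625, 2.90625]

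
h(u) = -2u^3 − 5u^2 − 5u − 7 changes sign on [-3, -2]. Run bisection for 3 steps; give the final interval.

[-2.125, -2]

h(-2.5) = 5.5 > 0, so the root lies in [-2.5, -2]
h(-2.25) = 1.71875 > 0, so the root lies in [-2.25, -2]
h(-2.125) = 0.238281 > 0, so the root lies in [-2.125, -2]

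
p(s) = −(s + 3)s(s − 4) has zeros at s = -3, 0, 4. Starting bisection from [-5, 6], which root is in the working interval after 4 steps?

s = 0.5 gives p = 6.125, positive; keep [0.5, 6]
s = 3.25 gives p = 15.234375, positive; keep [3.25, 6]
s = 4.625 gives p = -22.041016, negative; keep [3.25, 4.625]
s = 3.9375 gives p = 1.7073, positive; keep [3.9375, 4.625]

4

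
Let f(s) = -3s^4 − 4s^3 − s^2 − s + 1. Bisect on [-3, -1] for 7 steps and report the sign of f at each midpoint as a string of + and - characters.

s = -2 gives f = -17, negative; keep [-2, -1]
s = -1.5 gives f = -1.4375, negative; keep [-1.5, -1]
s = -1.25 gives f = 1.175781, positive; keep [-1.5, -1.25]
s = -1.375 gives f = 0.1594, positive; keep [-1.5, -1.375]
s = -1.4375 gives f = -0.5572, negative; keep [-1.4375, -1.375]
s = -1.40625 gives f = -0.1796, negative; keep [-1.40625, -1.375]
s = -1.390625 gives f = -0.0054, negative; keep [-1.390625, -1.375]

--++---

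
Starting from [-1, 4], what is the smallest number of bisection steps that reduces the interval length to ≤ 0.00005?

17

Width after n steps is 5/2^n. Need 2^n ≥ 5/0.00005 = 100000.
2^16 = 65536 < 100000 ≤ 2^17 = 131072, so n = 17.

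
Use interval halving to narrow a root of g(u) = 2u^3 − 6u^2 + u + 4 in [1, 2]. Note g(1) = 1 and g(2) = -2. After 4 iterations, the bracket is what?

midpoint 1.5: g = -1.25 < 0 → [1, 1.5]
midpoint 1.25: g = -0.21875 < 0 → [1, 1.25]
midpoint 1.125: g = 0.378906 > 0 → [1.125, 1.25]
midpoint 1.1875: g = 0.0757 > 0 → [1.1875, 1.25]

[1.1875, 1.25]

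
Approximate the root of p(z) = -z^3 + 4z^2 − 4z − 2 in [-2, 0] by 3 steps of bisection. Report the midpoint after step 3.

m = -1, p(m) = 7 (+); new bracket [-1, 0]
m = -0.5, p(m) = 1.125 (+); new bracket [-0.5, 0]
m = -0.25, p(m) = -0.734375 (−); new bracket [-0.5, -0.25]

-0.25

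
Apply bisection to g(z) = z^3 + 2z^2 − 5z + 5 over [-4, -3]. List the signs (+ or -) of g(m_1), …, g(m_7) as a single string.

+-++-+-

g(-3.5) = 4.125 > 0, so the root lies in [-4, -3.5]
g(-3.75) = -0.859375 < 0, so the root lies in [-3.75, -3.5]
g(-3.625) = 1.771484 > 0, so the root lies in [-3.75, -3.625]
g(-3.6875) = 0.4915 > 0, so the root lies in [-3.75, -3.6875]
g(-3.71875) = -0.175 < 0, so the root lies in [-3.71875, -3.6875]
g(-3.703125) = 0.1604 > 0, so the root lies in [-3.71875, -3.703125]
g(-3.7109375) = -0.0067 < 0, so the root lies in [-3.7109375, -3.703125]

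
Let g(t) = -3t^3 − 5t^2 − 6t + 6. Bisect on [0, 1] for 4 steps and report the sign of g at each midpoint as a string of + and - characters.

t = 0.5 gives g = 1.375, positive; keep [0.5, 1]
t = 0.75 gives g = -2.578125, negative; keep [0.5, 0.75]
t = 0.625 gives g = -0.435547, negative; keep [0.5, 0.625]
t = 0.5625 gives g = 0.509, positive; keep [0.5625, 0.625]

+--+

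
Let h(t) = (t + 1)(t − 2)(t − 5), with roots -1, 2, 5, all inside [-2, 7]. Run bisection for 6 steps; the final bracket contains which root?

midpoint 2.5: h = -4.375 < 0 → [2.5, 7]
midpoint 4.75: h = -3.953125 < 0 → [4.75, 7]
midpoint 5.875: h = 23.310547 > 0 → [4.75, 5.875]
midpoint 5.3125: h = 6.5344 > 0 → [4.75, 5.3125]
midpoint 5.03125: h = 0.5713 > 0 → [4.75, 5.03125]
midpoint 4.890625: h = -1.8624 < 0 → [4.890625, 5.03125]

5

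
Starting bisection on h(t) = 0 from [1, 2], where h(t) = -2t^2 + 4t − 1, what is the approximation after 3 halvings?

1.625

midpoint 1.5: h = 0.5 > 0 → [1.5, 2]
midpoint 1.75: h = -0.125 < 0 → [1.5, 1.75]
midpoint 1.625: h = 0.21875 > 0 → [1.625, 1.75]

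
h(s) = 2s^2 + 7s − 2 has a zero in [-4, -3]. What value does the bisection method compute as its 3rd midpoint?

-3.875

m = -3.5, h(m) = -2 (−); new bracket [-4, -3.5]
m = -3.75, h(m) = -0.125 (−); new bracket [-4, -3.75]
m = -3.875, h(m) = 0.90625 (+); new bracket [-3.875, -3.75]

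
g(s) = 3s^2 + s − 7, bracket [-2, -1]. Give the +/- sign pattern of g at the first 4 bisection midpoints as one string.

s = -1.5 gives g = -1.75, negative; keep [-2, -1.5]
s = -1.75 gives g = 0.4375, positive; keep [-1.75, -1.5]
s = -1.625 gives g = -0.703125, negative; keep [-1.75, -1.625]
s = -1.6875 gives g = -0.1445, negative; keep [-1.75, -1.6875]

-+--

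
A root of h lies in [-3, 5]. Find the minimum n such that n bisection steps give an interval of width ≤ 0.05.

8

Width after n steps is 8/2^n. Need 2^n ≥ 8/0.05 = 160.
2^7 = 128 < 160 ≤ 2^8 = 256, so n = 8.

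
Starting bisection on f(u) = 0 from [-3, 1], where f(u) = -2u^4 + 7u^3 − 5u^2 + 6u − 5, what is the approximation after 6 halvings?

u = -1 gives f = -25, negative; keep [-1, 1]
u = 0 gives f = -5, negative; keep [0, 1]
u = 0.5 gives f = -2.5, negative; keep [0.5, 1]
u = 0.75 gives f = -0.9922, negative; keep [0.75, 1]
u = 0.875 gives f = -0.061, negative; keep [0.875, 1]
u = 0.9375 gives f = 0.4533, positive; keep [0.875, 0.9375]

0.9375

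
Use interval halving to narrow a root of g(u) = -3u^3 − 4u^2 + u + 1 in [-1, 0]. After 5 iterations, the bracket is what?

[-0.46875, -0.4375]

u = -0.5 gives g = -0.125, negative; keep [-0.5, 0]
u = -0.25 gives g = 0.546875, positive; keep [-0.5, -0.25]
u = -0.375 gives g = 0.220703, positive; keep [-0.5, -0.375]
u = -0.4375 gives g = 0.0481, positive; keep [-0.5, -0.4375]
u = -0.46875 gives g = -0.0387, negative; keep [-0.46875, -0.4375]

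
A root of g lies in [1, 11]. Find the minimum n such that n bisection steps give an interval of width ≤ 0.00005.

Width after n steps is 10/2^n. Need 2^n ≥ 10/0.00005 = 200000.
2^17 = 131072 < 200000 ≤ 2^18 = 262144, so n = 18.

18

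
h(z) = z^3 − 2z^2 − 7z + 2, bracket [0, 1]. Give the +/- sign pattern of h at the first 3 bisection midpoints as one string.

midpoint 0.5: h = -1.875 < 0 → [0, 0.5]
midpoint 0.25: h = 0.140625 > 0 → [0.25, 0.5]
midpoint 0.375: h = -0.853516 < 0 → [0.25, 0.375]

-+-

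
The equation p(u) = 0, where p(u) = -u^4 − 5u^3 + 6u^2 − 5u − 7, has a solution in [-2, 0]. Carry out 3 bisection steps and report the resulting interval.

u = -1 gives p = 8, positive; keep [-1, 0]
u = -0.5 gives p = -2.4375, negative; keep [-1, -0.5]
u = -0.75 gives p = 1.917969, positive; keep [-0.75, -0.5]

[-0.75, -0.5]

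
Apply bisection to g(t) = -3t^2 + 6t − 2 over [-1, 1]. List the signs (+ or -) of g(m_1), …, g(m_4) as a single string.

m = 0, g(m) = -2 (−); new bracket [0, 1]
m = 0.5, g(m) = 0.25 (+); new bracket [0, 0.5]
m = 0.25, g(m) = -0.6875 (−); new bracket [0.25, 0.5]
m = 0.375, g(m) = -0.1719 (−); new bracket [0.375, 0.5]

-+--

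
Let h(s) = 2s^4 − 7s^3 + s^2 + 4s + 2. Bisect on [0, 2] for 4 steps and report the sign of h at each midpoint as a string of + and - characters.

s = 1 gives h = 2, positive; keep [1, 2]
s = 1.5 gives h = -3.25, negative; keep [1, 1.5]
s = 1.25 gives h = -0.226562, negative; keep [1, 1.25]
s = 1.125 gives h = 1.0024, positive; keep [1.125, 1.25]

+--+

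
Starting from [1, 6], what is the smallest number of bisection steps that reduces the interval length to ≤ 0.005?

Width after n steps is 5/2^n. Need 2^n ≥ 5/0.005 = 1000.
2^9 = 512 < 1000 ≤ 2^10 = 1024, so n = 10.

10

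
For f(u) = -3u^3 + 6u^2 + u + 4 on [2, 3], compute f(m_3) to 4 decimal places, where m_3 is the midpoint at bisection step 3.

0.0293

m = 2.5, f(m) = -2.875 (−); new bracket [2, 2.5]
m = 2.25, f(m) = 2.453125 (+); new bracket [2.25, 2.5]
m = 2.375, f(m) = 0.029297 (+); new bracket [2.375, 2.5]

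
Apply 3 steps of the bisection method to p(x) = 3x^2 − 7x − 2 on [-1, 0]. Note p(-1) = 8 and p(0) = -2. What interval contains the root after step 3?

p(-0.5) = 2.25 > 0, so the root lies in [-0.5, 0]
p(-0.25) = -0.0625 < 0, so the root lies in [-0.5, -0.25]
p(-0.375) = 1.046875 > 0, so the root lies in [-0.375, -0.25]

[-0.375, -0.25]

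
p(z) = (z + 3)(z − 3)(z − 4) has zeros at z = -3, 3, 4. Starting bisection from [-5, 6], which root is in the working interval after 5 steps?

-3

midpoint 0.5: p = 30.625 > 0 → [-5, 0.5]
midpoint -2.25: p = 24.609375 > 0 → [-5, -2.25]
midpoint -3.625: p = -31.572266 < 0 → [-3.625, -2.25]
midpoint -2.9375: p = 2.5745 > 0 → [-3.625, -2.9375]
midpoint -3.28125: p = -12.8631 < 0 → [-3.28125, -2.9375]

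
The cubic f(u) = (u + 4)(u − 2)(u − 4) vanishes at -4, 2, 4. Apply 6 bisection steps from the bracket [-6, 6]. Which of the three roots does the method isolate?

-4

f(0) = 32 > 0, so the root lies in [-6, 0]
f(-3) = 35 > 0, so the root lies in [-6, -3]
f(-4.5) = -27.625 < 0, so the root lies in [-4.5, -3]
f(-3.75) = 11.1406 > 0, so the root lies in [-4.5, -3.75]
f(-4.125) = -6.2207 < 0, so the root lies in [-4.125, -3.75]
f(-3.9375) = 2.9456 > 0, so the root lies in [-4.125, -3.9375]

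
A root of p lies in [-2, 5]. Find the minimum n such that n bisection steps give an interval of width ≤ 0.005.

Width after n steps is 7/2^n. Need 2^n ≥ 7/0.005 = 1400.
2^10 = 1024 < 1400 ≤ 2^11 = 2048, so n = 11.

11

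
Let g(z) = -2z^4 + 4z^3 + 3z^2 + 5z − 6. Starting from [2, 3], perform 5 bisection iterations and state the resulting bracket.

[2.71875, 2.75]

g(2.5) = 9.625 > 0, so the root lies in [2.5, 3]
g(2.75) = -0.757812 < 0, so the root lies in [2.5, 2.75]
g(2.625) = 5.187012 > 0, so the root lies in [2.625, 2.75]
g(2.6875) = 2.4155 > 0, so the root lies in [2.6875, 2.75]
g(2.71875) = 0.8807 > 0, so the root lies in [2.71875, 2.75]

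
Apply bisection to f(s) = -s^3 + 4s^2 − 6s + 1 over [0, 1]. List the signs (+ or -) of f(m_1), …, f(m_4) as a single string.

--++

midpoint 0.5: f = -1.125 < 0 → [0, 0.5]
midpoint 0.25: f = -0.265625 < 0 → [0, 0.25]
midpoint 0.125: f = 0.310547 > 0 → [0.125, 0.25]
midpoint 0.1875: f = 0.009 > 0 → [0.1875, 0.25]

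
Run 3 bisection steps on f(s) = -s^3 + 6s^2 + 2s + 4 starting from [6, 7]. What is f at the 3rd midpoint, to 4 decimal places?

f(6.5) = -4.125 < 0, so the root lies in [6, 6.5]
f(6.25) = 6.734375 > 0, so the root lies in [6.25, 6.5]
f(6.375) = 1.509766 > 0, so the root lies in [6.375, 6.5]

1.5098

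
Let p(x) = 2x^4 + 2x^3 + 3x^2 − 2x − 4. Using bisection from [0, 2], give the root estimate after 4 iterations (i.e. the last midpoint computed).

p(1) = 1 > 0, so the root lies in [0, 1]
p(0.5) = -3.875 < 0, so the root lies in [0.5, 1]
p(0.75) = -2.335938 < 0, so the root lies in [0.75, 1]
p(0.875) = -0.9409 < 0, so the root lies in [0.875, 1]

0.875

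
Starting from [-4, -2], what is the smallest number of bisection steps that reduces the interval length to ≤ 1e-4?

Width after n steps is 2/2^n. Need 2^n ≥ 2/1e-4 = 20000.
2^14 = 16384 < 20000 ≤ 2^15 = 32768, so n = 15.

15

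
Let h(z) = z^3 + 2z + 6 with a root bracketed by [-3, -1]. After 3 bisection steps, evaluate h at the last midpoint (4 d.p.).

h(-2) = -6 < 0, so the root lies in [-2, -1]
h(-1.5) = -0.375 < 0, so the root lies in [-1.5, -1]
h(-1.25) = 1.546875 > 0, so the root lies in [-1.5, -1.25]

1.5469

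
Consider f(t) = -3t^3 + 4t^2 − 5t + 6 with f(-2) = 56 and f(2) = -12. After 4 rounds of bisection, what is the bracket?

m = 0, f(m) = 6 (+); new bracket [0, 2]
m = 1, f(m) = 2 (+); new bracket [1, 2]
m = 1.5, f(m) = -2.625 (−); new bracket [1, 1.5]
m = 1.25, f(m) = 0.1406 (+); new bracket [1.25, 1.5]

[1.25, 1.5]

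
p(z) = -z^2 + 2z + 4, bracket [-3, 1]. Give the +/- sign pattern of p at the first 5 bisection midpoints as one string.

midpoint -1: p = 1 > 0 → [-3, -1]
midpoint -2: p = -4 < 0 → [-2, -1]
midpoint -1.5: p = -1.25 < 0 → [-1.5, -1]
midpoint -1.25: p = -0.0625 < 0 → [-1.25, -1]
midpoint -1.125: p = 0.4844 > 0 → [-1.25, -1.125]

+---+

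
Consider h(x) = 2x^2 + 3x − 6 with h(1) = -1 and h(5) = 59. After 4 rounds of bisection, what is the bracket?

m = 3, h(m) = 21 (+); new bracket [1, 3]
m = 2, h(m) = 8 (+); new bracket [1, 2]
m = 1.5, h(m) = 3 (+); new bracket [1, 1.5]
m = 1.25, h(m) = 0.875 (+); new bracket [1, 1.25]

[1, 1.25]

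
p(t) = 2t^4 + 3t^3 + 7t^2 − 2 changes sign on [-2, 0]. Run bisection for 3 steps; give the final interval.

[-0.75, -0.5]

midpoint -1: p = 4 > 0 → [-1, 0]
midpoint -0.5: p = -0.5 < 0 → [-1, -0.5]
midpoint -0.75: p = 1.304688 > 0 → [-0.75, -0.5]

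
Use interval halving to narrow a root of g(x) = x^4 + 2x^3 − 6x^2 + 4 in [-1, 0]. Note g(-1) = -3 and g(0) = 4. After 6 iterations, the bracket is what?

[-0.765625, -0.75]

m = -0.5, g(m) = 2.3125 (+); new bracket [-1, -0.5]
m = -0.75, g(m) = 0.097656 (+); new bracket [-1, -0.75]
m = -0.875, g(m) = -1.347412 (−); new bracket [-0.875, -0.75]
m = -0.8125, g(m) = -0.5979 (−); new bracket [-0.8125, -0.75]
m = -0.78125, g(m) = -0.2433 (−); new bracket [-0.78125, -0.75]
m = -0.765625, g(m) = -0.0711 (−); new bracket [-0.765625, -0.75]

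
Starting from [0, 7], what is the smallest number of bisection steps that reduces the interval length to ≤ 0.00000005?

Width after n steps is 7/2^n. Need 2^n ≥ 7/0.00000005 = 140000000.
2^27 = 134217728 < 140000000 ≤ 2^28 = 268435456, so n = 28.

28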